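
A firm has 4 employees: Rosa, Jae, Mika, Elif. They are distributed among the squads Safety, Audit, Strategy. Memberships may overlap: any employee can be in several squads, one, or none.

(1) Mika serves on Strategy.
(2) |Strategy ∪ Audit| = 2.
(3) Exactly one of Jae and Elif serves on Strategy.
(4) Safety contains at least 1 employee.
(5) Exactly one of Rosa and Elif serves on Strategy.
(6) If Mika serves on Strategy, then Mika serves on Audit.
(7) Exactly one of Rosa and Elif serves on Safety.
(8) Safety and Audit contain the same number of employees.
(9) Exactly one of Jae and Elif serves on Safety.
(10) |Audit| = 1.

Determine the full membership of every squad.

Safety = {Elif}; Audit = {Mika}; Strategy = {Elif, Mika}

From (1): Mika ∈ Strategy.
(6): Mika ∈ Audit.
(10): Audit already has 1, so the rest are out.
Suppose Rosa ∈ Safety: no assignment then satisfies all the clues, so Rosa ∉ Safety.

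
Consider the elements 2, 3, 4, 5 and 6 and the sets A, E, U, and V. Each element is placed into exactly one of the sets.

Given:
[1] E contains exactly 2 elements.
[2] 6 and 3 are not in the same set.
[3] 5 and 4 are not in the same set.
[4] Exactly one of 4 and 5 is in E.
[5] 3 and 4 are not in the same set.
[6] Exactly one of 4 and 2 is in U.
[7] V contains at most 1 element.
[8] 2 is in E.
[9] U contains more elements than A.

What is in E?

E = {2, 5}

From (8): 2 ∈ E.
(6) (exactly one): 4 ∈ U.
(3): 5 ∉ U.
(4) (exactly one): 5 ∈ E.
(5): 3 ∉ U.
(1): E already has 2, so the rest are out.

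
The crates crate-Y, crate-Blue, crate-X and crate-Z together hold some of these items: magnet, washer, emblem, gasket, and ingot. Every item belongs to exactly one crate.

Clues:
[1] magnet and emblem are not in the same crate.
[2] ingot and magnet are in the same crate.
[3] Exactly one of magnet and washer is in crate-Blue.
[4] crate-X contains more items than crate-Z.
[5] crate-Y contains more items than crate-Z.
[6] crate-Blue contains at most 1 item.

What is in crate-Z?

crate-Z = {}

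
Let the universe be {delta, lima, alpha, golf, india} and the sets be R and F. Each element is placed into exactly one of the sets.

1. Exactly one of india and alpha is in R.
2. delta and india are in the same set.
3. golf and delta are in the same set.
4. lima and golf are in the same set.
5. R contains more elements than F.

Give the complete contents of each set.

R = {delta, golf, india, lima}; F = {alpha}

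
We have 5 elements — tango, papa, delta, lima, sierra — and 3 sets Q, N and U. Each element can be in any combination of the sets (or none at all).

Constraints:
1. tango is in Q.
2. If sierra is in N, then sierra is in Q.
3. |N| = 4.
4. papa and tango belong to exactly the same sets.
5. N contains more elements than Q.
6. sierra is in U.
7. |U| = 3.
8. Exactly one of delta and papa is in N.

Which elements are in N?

N = {lima, papa, sierra, tango}

From (1): tango ∈ Q.
From (6): sierra ∈ U.
(4): papa matches tango: papa ∈ Q.
Suppose tango ∉ N: no assignment then satisfies all the clues, so tango ∈ N.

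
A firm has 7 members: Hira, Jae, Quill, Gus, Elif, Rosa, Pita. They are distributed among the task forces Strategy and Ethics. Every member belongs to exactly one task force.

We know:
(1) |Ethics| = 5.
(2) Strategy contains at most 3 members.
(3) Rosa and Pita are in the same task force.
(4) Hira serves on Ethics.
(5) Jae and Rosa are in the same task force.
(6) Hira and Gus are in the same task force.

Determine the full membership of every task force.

Strategy = {Elif, Quill}; Ethics = {Gus, Hira, Jae, Pita, Rosa}

From (4): Hira ∈ Ethics.
(6): Gus matches Hira: Gus ∉ Strategy.
(6): Gus matches Hira: Gus ∈ Ethics.
Suppose Jae ∈ Strategy: no assignment then satisfies all the clues, so Jae ∉ Strategy.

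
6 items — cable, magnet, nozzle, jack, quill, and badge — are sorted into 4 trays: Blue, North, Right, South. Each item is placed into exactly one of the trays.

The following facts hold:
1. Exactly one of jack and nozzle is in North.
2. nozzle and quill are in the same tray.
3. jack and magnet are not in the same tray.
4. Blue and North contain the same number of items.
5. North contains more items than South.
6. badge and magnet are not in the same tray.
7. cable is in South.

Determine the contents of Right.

Right = {magnet}

From (7): cable ∈ South.
Suppose magnet ∉ Right: no assignment then satisfies all the clues, so magnet ∈ Right.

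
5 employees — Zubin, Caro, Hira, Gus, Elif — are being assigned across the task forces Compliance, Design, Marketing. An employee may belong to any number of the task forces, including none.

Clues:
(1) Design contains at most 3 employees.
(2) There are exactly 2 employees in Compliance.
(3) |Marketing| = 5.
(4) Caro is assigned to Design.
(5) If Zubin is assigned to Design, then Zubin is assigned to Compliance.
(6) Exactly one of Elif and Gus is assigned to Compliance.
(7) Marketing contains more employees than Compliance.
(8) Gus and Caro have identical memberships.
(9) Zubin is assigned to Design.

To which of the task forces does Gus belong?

Gus: Design, Marketing

From (4): Caro ∈ Design.
From (9): Zubin ∈ Design.
(3): only 5 candidates remain for Marketing, so all are in.
(5): Zubin ∈ Compliance.
(8): Gus matches Caro: Gus ∈ Design.
(1): Design already has 3, so the rest are out.
Suppose Gus ∈ Compliance: no assignment then satisfies all the clues, so Gus ∉ Compliance.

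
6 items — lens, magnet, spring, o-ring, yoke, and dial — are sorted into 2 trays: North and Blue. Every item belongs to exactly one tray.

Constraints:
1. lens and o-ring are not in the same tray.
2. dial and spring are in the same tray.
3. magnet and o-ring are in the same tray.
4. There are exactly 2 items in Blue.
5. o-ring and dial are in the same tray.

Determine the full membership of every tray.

North = {dial, magnet, o-ring, spring}; Blue = {lens, yoke}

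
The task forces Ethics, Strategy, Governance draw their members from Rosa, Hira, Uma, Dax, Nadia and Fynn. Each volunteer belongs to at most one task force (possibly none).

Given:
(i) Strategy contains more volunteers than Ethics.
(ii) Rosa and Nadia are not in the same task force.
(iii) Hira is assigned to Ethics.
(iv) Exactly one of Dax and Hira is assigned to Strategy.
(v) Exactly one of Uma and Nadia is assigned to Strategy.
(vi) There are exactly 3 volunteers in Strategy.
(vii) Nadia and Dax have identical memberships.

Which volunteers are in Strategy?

Strategy = {Dax, Fynn, Nadia}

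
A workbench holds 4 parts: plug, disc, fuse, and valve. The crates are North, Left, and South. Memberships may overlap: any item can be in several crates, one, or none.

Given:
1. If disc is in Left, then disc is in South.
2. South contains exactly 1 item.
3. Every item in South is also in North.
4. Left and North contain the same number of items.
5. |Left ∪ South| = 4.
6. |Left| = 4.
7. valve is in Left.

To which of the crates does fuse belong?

From (7): valve ∈ Left.
(6): only 4 candidates remain for Left, so all are in.
(1): disc ∈ South.
(2): South already has 1, so the rest are out.
(3) with disc ∈ South: disc ∈ North.
Suppose fuse ∉ North: no assignment then satisfies all the clues, so fuse ∈ North.

fuse: Left, North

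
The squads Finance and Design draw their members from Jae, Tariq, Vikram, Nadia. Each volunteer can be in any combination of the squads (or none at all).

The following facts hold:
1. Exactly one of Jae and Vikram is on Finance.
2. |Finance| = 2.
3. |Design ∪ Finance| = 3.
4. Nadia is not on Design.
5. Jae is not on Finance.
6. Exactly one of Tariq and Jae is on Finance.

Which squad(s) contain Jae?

From (4): Nadia ∉ Design.
From (5): Jae ∉ Finance.
(1) (exactly one): Vikram ∈ Finance.
(6) (exactly one): Tariq ∈ Finance.
(2): Finance already has 2, so the rest are out.
Suppose Jae ∉ Design: no assignment then satisfies all the clues, so Jae ∈ Design.

Jae: Design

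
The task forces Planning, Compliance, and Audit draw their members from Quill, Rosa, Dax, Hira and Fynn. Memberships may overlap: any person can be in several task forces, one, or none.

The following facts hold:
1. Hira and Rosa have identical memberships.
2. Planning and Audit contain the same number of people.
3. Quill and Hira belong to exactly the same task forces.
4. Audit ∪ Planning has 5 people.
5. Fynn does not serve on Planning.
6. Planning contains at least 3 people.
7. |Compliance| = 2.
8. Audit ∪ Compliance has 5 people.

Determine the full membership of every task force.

From (5): Fynn ∉ Planning.
Suppose Quill ∉ Planning: no assignment then satisfies all the clues, so Quill ∈ Planning.

Planning = {Dax, Hira, Quill, Rosa}; Compliance = {Dax, Fynn}; Audit = {Fynn, Hira, Quill, Rosa}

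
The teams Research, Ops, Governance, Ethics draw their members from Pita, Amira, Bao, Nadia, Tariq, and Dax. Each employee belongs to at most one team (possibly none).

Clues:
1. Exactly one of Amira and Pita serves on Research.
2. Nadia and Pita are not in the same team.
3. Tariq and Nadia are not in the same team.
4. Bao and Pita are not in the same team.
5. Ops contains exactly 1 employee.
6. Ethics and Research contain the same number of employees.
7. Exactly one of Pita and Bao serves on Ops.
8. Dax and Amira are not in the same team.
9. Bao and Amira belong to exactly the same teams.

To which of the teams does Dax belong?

Dax: Ethics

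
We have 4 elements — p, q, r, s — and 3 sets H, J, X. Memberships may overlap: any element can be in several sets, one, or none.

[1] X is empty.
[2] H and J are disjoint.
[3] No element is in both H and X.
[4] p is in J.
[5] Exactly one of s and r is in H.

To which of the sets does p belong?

p: J

From (4): p ∈ J.
(1): X already has 0, so the rest are out.
(2) (disjoint): p ∉ H.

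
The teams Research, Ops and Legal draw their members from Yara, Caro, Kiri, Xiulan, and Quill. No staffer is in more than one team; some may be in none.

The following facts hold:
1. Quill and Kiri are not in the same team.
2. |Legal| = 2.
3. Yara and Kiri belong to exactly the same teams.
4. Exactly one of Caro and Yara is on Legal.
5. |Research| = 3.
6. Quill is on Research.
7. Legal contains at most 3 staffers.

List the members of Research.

Research = {Caro, Quill, Xiulan}

From (6): Quill ∈ Research.
(1): Kiri ∉ Research.
(3): Yara matches Kiri: Yara ∉ Research.
(5): only 3 candidates remain for Research, so all are in.
(2): only 2 candidates remain for Legal, so all are in.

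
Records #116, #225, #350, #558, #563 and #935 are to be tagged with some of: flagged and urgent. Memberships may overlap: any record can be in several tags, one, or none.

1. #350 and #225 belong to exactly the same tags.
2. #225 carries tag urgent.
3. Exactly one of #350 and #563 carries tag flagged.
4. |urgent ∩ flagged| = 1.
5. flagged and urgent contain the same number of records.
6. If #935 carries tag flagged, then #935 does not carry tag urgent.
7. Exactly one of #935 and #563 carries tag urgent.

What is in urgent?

urgent = {#225, #350, #563}

From (2): #225 ∈ urgent.
(1): #350 matches #225: #350 ∈ urgent.
Suppose #116 ∈ urgent: no assignment then satisfies all the clues, so #116 ∉ urgent.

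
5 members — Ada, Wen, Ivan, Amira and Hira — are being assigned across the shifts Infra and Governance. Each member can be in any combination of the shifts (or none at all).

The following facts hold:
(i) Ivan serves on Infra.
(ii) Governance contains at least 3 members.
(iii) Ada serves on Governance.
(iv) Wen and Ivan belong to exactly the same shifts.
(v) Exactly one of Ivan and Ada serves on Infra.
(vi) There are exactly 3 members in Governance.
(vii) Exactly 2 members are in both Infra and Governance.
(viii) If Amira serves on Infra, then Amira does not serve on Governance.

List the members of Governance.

From (i): Ivan ∈ Infra.
From (iii): Ada ∈ Governance.
(iv): Wen matches Ivan: Wen ∈ Infra.
(v) (exactly one): Ada ∉ Infra.
Suppose Wen ∉ Governance: no assignment then satisfies all the clues, so Wen ∈ Governance.

Governance = {Ada, Ivan, Wen}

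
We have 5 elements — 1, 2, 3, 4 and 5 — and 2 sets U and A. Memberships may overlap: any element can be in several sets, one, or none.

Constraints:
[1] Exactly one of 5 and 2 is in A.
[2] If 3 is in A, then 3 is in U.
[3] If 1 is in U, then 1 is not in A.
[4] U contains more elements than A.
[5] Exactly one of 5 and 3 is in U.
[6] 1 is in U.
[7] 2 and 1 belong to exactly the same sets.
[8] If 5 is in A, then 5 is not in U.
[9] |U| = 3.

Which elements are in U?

From (6): 1 ∈ U.
(3): 1 ∉ A.
(7): 2 matches 1: 2 ∈ U.
(7): 2 matches 1: 2 ∉ A.
(1) (exactly one): 5 ∈ A.
(8): 5 ∉ U.
(5) (exactly one): 3 ∈ U.
(9): U already has 3, so the rest are out.

U = {1, 2, 3}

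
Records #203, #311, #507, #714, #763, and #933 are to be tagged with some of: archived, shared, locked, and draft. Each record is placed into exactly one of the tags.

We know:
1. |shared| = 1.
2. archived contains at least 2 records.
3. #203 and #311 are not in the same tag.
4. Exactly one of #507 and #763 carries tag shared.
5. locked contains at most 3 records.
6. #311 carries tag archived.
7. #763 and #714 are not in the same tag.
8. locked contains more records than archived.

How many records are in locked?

3

From (6): #311 ∈ archived.
(3): #203 ∉ archived.
Suppose #203 ∈ shared: no assignment then satisfies all the clues, so #203 ∉ shared.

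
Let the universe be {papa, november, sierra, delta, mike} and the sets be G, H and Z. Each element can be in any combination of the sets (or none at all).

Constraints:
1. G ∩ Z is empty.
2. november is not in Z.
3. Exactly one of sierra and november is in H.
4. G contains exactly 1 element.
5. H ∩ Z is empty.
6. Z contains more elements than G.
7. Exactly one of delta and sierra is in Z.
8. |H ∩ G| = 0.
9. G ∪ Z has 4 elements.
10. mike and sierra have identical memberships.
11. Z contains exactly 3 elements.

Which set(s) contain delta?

delta: G

From (2): november ∉ Z.
Suppose delta ∉ G: no assignment then satisfies all the clues, so delta ∈ G.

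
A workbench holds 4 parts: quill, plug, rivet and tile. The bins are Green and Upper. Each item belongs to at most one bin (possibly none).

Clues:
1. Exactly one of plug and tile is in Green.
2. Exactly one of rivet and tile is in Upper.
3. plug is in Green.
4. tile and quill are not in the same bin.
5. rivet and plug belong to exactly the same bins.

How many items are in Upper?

1

From (3): plug ∈ Green.
(1) (exactly one): tile ∉ Green.
(5): rivet matches plug: rivet ∈ Green.
(2) (exactly one): tile ∈ Upper.
(4): quill ∉ Upper.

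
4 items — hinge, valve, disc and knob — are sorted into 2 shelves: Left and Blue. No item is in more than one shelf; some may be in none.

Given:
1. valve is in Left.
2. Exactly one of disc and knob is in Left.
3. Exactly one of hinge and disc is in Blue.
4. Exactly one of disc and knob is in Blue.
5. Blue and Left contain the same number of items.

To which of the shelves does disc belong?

disc: Left

From (1): valve ∈ Left.
Suppose disc ∉ Left: no assignment then satisfies all the clues, so disc ∈ Left.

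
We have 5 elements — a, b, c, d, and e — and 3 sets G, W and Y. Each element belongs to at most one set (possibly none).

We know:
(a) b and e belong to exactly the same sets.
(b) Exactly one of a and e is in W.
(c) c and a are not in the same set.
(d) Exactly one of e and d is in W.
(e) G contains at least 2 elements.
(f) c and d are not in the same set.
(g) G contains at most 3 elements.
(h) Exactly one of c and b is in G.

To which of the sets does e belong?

e: G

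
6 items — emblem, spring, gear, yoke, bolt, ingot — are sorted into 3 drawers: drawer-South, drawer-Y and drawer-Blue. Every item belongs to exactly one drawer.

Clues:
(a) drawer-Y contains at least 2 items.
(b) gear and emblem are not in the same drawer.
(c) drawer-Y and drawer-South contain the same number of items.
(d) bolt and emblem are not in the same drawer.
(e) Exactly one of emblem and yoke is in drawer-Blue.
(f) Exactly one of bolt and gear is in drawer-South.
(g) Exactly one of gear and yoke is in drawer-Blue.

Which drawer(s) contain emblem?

emblem: drawer-Y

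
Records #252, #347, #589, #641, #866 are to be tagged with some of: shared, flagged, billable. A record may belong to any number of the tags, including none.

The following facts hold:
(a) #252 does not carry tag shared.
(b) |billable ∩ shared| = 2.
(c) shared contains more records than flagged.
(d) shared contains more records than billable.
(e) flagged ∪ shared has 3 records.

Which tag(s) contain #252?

#252: none

From (a): #252 ∉ shared.
Suppose #252 ∈ flagged: no assignment then satisfies all the clues, so #252 ∉ flagged.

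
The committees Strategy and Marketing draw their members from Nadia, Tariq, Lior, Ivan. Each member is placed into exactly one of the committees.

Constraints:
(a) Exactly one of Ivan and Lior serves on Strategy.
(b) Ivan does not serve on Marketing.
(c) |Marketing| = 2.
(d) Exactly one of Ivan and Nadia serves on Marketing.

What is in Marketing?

Marketing = {Lior, Nadia}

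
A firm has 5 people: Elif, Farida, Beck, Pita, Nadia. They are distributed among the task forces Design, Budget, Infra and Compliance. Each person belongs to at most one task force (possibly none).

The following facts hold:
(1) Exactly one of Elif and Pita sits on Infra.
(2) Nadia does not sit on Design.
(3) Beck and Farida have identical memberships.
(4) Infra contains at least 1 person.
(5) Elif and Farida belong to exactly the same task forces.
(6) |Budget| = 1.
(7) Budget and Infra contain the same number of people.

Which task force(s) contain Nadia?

From (2): Nadia ∉ Design.
Suppose Nadia ∉ Budget: no assignment then satisfies all the clues, so Nadia ∈ Budget.

Nadia: Budget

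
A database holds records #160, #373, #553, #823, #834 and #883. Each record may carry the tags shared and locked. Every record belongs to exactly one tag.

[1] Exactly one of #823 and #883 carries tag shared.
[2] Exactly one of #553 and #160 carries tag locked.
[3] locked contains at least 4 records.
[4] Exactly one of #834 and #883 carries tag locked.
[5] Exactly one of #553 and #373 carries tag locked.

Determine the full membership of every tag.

shared = {#553, #883}; locked = {#160, #373, #823, #834}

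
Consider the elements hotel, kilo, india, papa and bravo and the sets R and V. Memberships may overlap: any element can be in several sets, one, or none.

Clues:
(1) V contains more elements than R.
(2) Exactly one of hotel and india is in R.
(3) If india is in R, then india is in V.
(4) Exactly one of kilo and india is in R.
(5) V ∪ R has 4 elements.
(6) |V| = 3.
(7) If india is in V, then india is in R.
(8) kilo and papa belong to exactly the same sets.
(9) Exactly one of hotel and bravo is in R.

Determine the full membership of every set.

R = {bravo, india}; V = {india, kilo, papa}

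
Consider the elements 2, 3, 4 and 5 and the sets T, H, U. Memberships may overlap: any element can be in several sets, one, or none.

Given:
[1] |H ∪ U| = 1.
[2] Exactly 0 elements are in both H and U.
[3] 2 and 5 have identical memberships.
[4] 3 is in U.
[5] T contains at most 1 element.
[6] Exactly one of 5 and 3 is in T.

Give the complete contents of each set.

T = {3}; H = {}; U = {3}

From (4): 3 ∈ U.
Suppose 2 ∈ T: no assignment then satisfies all the clues, so 2 ∉ T.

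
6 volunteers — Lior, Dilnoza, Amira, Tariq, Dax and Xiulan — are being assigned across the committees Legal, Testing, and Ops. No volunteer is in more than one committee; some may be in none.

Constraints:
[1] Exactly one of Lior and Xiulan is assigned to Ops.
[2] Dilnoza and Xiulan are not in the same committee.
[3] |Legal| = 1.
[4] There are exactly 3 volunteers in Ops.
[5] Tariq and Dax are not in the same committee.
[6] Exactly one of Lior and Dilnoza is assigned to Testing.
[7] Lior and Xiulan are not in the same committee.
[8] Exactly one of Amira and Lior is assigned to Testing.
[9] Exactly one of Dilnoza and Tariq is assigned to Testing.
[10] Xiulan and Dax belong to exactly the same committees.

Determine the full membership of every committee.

Legal = {Dilnoza}; Testing = {Lior, Tariq}; Ops = {Amira, Dax, Xiulan}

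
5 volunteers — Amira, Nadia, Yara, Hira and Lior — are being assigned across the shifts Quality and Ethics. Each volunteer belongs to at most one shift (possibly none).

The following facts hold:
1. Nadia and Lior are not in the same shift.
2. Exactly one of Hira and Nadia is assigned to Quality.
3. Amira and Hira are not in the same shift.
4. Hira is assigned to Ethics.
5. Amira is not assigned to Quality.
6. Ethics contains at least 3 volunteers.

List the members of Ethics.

Ethics = {Hira, Lior, Yara}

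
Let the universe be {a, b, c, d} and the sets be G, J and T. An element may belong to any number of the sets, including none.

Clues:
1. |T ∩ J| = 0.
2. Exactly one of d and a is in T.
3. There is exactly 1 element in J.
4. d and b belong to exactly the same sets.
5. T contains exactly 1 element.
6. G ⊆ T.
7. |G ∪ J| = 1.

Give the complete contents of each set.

G = {}; J = {c}; T = {a}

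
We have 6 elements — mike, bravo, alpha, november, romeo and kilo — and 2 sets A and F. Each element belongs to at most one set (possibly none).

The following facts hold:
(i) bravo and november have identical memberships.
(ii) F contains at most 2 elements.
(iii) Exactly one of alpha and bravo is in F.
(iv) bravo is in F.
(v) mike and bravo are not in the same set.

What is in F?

From (iv): bravo ∈ F.
(i): november matches bravo: november ∉ A.
(i): november matches bravo: november ∈ F.
(ii): F already has 2, so the rest are out.

F = {bravo, november}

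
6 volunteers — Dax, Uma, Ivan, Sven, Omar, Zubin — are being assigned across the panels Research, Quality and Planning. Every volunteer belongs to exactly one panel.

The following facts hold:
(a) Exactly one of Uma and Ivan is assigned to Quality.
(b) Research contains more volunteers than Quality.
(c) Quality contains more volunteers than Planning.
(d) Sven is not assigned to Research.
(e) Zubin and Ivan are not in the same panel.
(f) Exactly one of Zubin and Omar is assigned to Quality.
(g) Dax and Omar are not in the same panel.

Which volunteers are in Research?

Research = {Dax, Uma, Zubin}

From (d): Sven ∉ Research.
Suppose Dax ∉ Research: no assignment then satisfies all the clues, so Dax ∈ Research.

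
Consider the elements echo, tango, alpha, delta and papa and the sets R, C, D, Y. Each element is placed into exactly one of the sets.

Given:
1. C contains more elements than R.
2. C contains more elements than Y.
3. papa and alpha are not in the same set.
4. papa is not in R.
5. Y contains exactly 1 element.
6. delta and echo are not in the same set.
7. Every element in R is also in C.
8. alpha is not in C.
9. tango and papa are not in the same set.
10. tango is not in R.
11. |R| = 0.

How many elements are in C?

2

From (4): papa ∉ R.
From (8): alpha ∉ C.
From (10): tango ∉ R.
(7) contrapositive: alpha ∉ R.
(11): R already has 0, so the rest are out.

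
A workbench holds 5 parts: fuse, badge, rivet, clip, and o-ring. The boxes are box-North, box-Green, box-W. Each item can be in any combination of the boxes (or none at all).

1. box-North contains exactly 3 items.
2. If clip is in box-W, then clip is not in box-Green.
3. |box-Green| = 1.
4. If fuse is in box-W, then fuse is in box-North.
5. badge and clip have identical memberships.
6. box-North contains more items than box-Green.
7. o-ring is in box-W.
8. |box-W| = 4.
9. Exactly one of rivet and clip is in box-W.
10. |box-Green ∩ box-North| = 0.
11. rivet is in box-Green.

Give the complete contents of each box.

box-North = {badge, clip, fuse}; box-Green = {rivet}; box-W = {badge, clip, fuse, o-ring}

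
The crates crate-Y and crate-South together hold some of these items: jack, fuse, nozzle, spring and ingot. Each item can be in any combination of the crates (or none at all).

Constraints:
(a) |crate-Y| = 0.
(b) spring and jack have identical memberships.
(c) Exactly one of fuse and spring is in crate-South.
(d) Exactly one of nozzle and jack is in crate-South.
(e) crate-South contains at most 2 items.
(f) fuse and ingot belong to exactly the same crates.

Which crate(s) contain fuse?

(a): crate-Y already has 0, so the rest are out.
Suppose fuse ∈ crate-South: no assignment then satisfies all the clues, so fuse ∉ crate-South.

fuse: none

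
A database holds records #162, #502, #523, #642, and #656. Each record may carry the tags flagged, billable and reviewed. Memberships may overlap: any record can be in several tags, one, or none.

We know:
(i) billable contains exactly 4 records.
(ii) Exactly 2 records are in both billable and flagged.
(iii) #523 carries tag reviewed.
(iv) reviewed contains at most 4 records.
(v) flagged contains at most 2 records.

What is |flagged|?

2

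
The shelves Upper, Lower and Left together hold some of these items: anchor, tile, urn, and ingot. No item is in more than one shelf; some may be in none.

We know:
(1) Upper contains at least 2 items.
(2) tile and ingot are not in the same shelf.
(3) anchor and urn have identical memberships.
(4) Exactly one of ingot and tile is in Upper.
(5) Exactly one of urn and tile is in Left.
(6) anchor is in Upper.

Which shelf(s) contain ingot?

ingot: Upper

From (6): anchor ∈ Upper.
(3): urn matches anchor: urn ∈ Upper.
(5) (exactly one): tile ∈ Left.
(2): ingot ∉ Left.
(4) (exactly one): ingot ∈ Upper.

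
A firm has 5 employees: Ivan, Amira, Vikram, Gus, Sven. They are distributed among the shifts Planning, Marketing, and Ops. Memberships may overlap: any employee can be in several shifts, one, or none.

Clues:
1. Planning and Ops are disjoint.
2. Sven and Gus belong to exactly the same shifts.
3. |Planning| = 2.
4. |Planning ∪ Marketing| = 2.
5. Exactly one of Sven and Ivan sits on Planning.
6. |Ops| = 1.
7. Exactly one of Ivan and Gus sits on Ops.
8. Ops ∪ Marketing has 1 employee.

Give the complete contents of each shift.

Planning = {Gus, Sven}; Marketing = {}; Ops = {Ivan}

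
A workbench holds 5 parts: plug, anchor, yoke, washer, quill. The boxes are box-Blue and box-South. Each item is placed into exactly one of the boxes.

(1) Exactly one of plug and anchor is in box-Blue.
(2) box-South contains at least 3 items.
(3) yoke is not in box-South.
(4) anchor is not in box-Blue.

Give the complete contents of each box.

From (3): yoke ∉ box-South.
From (4): anchor ∉ box-Blue.
(1) (exactly one): plug ∈ box-Blue.
(2): only 3 candidates remain for box-South, so all are in.
Only one box left: yoke ∈ box-Blue.

box-Blue = {plug, yoke}; box-South = {anchor, quill, washer}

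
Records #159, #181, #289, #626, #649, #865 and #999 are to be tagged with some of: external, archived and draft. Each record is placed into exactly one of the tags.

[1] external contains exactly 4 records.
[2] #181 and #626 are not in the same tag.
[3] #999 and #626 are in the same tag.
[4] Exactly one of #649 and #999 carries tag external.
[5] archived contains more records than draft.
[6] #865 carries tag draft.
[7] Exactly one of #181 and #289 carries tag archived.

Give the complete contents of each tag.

external = {#159, #289, #626, #999}; archived = {#181, #649}; draft = {#865}

From (6): #865 ∈ draft.
Suppose #159 ∉ external: no assignment then satisfies all the clues, so #159 ∈ external.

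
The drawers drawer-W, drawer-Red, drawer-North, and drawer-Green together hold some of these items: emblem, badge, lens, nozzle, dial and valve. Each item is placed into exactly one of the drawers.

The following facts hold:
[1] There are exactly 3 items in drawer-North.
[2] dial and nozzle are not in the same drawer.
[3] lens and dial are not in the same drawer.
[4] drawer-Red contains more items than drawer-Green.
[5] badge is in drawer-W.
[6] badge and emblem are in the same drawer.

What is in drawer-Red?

From (5): badge ∈ drawer-W.
(6): emblem matches badge: emblem ∈ drawer-W.
Suppose lens ∈ drawer-Red: no assignment then satisfies all the clues, so lens ∉ drawer-Red.

drawer-Red = {dial}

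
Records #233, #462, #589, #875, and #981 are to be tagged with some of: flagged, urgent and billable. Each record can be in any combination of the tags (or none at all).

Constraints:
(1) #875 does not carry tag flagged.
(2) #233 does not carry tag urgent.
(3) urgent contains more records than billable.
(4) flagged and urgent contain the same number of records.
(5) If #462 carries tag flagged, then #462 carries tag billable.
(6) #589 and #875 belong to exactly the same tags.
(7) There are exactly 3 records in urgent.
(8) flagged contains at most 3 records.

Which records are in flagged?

flagged = {#233, #462, #981}

From (1): #875 ∉ flagged.
From (2): #233 ∉ urgent.
(6): #589 matches #875: #589 ∉ flagged.
Suppose #233 ∉ flagged: no assignment then satisfies all the clues, so #233 ∈ flagged.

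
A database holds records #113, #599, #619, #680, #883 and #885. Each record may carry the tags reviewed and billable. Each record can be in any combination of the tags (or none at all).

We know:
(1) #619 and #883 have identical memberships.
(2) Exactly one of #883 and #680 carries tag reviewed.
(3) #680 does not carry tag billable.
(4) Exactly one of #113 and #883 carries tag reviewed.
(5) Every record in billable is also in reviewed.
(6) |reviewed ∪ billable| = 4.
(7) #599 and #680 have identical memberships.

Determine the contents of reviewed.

reviewed = {#113, #599, #680, #885}

From (3): #680 ∉ billable.
(7): #599 matches #680: #599 ∉ billable.
Suppose #113 ∉ reviewed: no assignment then satisfies all the clues, so #113 ∈ reviewed.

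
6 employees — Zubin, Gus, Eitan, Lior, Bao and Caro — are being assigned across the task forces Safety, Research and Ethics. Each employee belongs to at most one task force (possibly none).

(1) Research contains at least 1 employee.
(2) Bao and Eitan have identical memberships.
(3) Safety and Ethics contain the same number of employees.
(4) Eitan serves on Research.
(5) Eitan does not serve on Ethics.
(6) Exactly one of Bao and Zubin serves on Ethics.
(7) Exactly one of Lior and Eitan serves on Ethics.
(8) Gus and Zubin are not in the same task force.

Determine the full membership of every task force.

Safety = {Caro, Gus}; Research = {Bao, Eitan}; Ethics = {Lior, Zubin}

From (4): Eitan ∈ Research.
(2): Bao matches Eitan: Bao ∉ Safety.
(2): Bao matches Eitan: Bao ∈ Research.
(6) (exactly one): Zubin ∈ Ethics.
(7) (exactly one): Lior ∈ Ethics.
(8): Gus ∉ Ethics.
Suppose Gus ∉ Safety: no assignment then satisfies all the clues, so Gus ∈ Safety.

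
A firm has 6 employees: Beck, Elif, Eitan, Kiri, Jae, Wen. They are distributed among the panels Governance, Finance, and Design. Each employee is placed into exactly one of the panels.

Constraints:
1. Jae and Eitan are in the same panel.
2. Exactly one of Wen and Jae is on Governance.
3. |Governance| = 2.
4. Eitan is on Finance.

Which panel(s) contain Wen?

From (4): Eitan ∈ Finance.
(1): Jae matches Eitan: Jae ∉ Governance.
(1): Jae matches Eitan: Jae ∈ Finance.
(2) (exactly one): Wen ∈ Governance.

Wen: Governance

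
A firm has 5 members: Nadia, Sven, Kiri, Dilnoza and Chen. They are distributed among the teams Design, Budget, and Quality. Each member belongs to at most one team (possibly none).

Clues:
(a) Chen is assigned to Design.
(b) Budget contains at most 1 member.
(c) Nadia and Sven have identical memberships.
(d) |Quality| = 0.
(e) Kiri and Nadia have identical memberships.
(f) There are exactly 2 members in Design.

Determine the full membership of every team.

Design = {Chen, Dilnoza}; Budget = {}; Quality = {}

From (a): Chen ∈ Design.
(d): Quality already has 0, so the rest are out.
Suppose Nadia ∈ Design: no assignment then satisfies all the clues, so Nadia ∉ Design.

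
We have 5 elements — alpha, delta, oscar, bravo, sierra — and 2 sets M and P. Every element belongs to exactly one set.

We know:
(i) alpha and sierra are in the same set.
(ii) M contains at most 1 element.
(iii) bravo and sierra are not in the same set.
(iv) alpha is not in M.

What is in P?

P = {alpha, delta, oscar, sierra}

From (iv): alpha ∉ M.
(i): sierra matches alpha: sierra ∉ M.
Only one set left: alpha ∈ P.
Only one set left: sierra ∈ P.
(iii): bravo ∉ P.
Only one set left: bravo ∈ M.
(ii): M already has 1, so the rest are out.
Only one set left: delta ∈ P.
Only one set left: oscar ∈ P.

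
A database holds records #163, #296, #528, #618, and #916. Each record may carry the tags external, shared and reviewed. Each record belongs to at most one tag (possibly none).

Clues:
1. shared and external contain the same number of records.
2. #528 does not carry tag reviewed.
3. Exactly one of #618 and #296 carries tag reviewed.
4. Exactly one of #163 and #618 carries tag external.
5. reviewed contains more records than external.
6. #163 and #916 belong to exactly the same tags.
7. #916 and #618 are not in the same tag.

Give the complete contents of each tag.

external = {#618}; shared = {#528}; reviewed = {#163, #296, #916}

From (2): #528 ∉ reviewed.
Suppose #163 ∈ external: no assignment then satisfies all the clues, so #163 ∉ external.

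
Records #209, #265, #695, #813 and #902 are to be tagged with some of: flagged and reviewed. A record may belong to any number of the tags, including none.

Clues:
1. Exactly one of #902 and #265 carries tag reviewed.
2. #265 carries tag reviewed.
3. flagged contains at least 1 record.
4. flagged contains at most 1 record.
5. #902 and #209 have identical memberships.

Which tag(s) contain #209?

From (2): #265 ∈ reviewed.
(1) (exactly one): #902 ∉ reviewed.
(5): #209 matches #902: #209 ∉ reviewed.
Suppose #209 ∈ flagged: no assignment then satisfies all the clues, so #209 ∉ flagged.

#209: none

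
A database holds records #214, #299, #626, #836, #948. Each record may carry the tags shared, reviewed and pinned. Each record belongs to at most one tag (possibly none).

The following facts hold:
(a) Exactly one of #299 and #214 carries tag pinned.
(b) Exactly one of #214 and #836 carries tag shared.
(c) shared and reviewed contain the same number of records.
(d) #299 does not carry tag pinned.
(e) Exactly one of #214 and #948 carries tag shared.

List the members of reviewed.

reviewed = {#299, #626}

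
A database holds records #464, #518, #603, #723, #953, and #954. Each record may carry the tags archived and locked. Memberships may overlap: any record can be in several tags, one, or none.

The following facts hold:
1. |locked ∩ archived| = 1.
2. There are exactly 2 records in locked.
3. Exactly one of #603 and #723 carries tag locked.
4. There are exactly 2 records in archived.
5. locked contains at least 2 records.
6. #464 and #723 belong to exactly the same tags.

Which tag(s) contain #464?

#464: none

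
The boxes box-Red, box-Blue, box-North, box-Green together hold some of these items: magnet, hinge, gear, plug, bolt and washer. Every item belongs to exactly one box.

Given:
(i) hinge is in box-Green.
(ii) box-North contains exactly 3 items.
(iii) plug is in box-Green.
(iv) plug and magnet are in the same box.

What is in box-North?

From (i): hinge ∈ box-Green.
From (iii): plug ∈ box-Green.
(iv): magnet matches plug: magnet ∉ box-Red.
(iv): magnet matches plug: magnet ∉ box-Blue.
(iv): magnet matches plug: magnet ∉ box-North.
(iv): magnet matches plug: magnet ∈ box-Green.
(ii): only 3 candidates remain for box-North, so all are in.

box-North = {bolt, gear, washer}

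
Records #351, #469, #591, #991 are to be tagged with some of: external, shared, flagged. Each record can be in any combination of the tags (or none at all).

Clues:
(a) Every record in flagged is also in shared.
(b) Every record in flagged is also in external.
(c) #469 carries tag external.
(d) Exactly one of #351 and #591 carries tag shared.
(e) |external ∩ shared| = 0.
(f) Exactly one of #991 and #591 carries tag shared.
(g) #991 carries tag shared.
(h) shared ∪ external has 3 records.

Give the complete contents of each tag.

external = {#469}; shared = {#351, #991}; flagged = {}

From (c): #469 ∈ external.
From (g): #991 ∈ shared.
(f) (exactly one): #591 ∉ shared.
(a) contrapositive: #591 ∉ flagged.
(d) (exactly one): #351 ∈ shared.
Suppose #351 ∈ external: no assignment then satisfies all the clues, so #351 ∉ external.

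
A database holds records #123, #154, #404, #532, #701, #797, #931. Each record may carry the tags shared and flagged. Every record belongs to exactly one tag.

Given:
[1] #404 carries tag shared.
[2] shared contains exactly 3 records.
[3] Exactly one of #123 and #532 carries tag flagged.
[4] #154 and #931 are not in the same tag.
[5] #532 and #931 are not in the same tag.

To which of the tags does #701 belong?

#701: flagged

From (1): #404 ∈ shared.
Suppose #701 ∈ shared: no assignment then satisfies all the clues, so #701 ∉ shared.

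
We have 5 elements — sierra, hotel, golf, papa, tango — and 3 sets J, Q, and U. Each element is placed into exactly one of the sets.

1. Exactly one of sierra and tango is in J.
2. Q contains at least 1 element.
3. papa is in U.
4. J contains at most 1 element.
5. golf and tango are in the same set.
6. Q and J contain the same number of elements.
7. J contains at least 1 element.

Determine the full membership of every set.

J = {sierra}; Q = {hotel}; U = {golf, papa, tango}

From (3): papa ∈ U.
Suppose sierra ∉ J: no assignment then satisfies all the clues, so sierra ∈ J.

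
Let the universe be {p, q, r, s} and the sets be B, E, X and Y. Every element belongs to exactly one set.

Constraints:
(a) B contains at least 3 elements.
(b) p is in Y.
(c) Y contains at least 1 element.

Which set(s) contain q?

q: B

From (b): p ∈ Y.
(a): only 3 candidates remain for B, so all are in.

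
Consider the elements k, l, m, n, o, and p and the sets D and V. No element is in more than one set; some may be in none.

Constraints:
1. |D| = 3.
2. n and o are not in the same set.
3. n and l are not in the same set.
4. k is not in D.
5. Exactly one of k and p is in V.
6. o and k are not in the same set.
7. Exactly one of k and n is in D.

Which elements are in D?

From (4): k ∉ D.
(7) (exactly one): n ∈ D.
(2): o ∉ D.
(3): l ∉ D.
(1): only 3 candidates remain for D, so all are in.
(5) (exactly one): k ∈ V.
(6): o ∉ V.

D = {m, n, p}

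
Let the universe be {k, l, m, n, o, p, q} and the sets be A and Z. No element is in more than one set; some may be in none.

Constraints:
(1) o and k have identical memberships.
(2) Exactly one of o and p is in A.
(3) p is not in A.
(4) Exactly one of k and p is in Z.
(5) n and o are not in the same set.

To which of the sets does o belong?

o: A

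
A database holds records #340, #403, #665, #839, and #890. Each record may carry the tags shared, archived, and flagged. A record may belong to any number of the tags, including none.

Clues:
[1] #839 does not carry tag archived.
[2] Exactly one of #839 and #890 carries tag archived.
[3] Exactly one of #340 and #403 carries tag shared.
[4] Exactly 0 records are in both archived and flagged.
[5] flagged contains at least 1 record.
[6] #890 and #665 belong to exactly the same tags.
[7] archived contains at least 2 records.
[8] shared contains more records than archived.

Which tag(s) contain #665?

#665: archived, shared

From (1): #839 ∉ archived.
(2) (exactly one): #890 ∈ archived.
(6): #665 matches #890: #665 ∈ archived.
Suppose #665 ∉ shared: no assignment then satisfies all the clues, so #665 ∈ shared.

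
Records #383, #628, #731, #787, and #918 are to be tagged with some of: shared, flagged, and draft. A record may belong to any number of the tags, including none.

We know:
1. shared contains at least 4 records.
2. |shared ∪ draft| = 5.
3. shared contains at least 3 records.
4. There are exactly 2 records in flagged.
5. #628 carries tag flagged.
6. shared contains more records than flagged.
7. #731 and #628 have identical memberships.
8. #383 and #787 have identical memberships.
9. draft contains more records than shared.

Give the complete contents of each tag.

shared = {#383, #628, #731, #787}; flagged = {#628, #731}; draft = {#383, #628, #731, #787, #918}

From (5): #628 ∈ flagged.
(7): #731 matches #628: #731 ∈ flagged.
(4): flagged already has 2, so the rest are out.
Suppose #383 ∉ shared: no assignment then satisfies all the clues, so #383 ∈ shared.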